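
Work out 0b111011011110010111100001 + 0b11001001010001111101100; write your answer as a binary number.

Add column by column in base 2, right to left:
  1+0 = 1
  0+0 = 0
  0+1 = 1
  0+1 = 1
  0+0 = 0
  1+1 = 0 carry 1
  1+1+1 = 1 carry 1
  1+1+1 = 1 carry 1
  1+1+1 = 1 carry 1
  0+1+1 = 0 carry 1
  1+0+1 = 0 carry 1
  0+0+1 = 1
  0+0 = 0
  1+1 = 0 carry 1
  1+0+1 = 0 carry 1
  1+1+1 = 1 carry 1
  1+0+1 = 0 carry 1
  0+0+1 = 1
  1+1 = 0 carry 1
  1+0+1 = 0 carry 1
  0+0+1 = 1
  1+1 = 0 carry 1
  1+1+1 = 1 carry 1
  1+0+1 = 0 carry 1
  final carry 1

0b1010100101000100111001101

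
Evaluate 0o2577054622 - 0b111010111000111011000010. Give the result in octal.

0b111010111000111011000010 = 0o72707302 in octal.
Subtract column by column in base 8:
  2-2 → 0
  2-0 → 2
  6-3 → 3
  4-7 → 5 (borrow)
  5-0-1 → 4
  0-7 → 1 (borrow)
  7-2-1 → 4
  7-7 → 0
  5-0 → 5
  2-0 → 2

0o2504145320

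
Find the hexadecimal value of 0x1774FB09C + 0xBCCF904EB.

Add column by column in base 16, right to left:
  C+B = 7 carry 1
  9+E+1 = 8 carry 1
  0+4+1 = 5
  B+0 = B
  F+9 = 8 carry 1
  4+F+1 = 4 carry 1
  7+C+1 = 4 carry 1
  7+C+1 = 4 carry 1
  1+B+1 = D

0xD4448B587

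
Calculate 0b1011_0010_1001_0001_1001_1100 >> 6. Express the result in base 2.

Right shift by 6: drop the 6 least-significant bits.

0b101100101001000110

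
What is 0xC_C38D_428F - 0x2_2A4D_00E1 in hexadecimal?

0xA994041AE

Subtract column by column in base 16:
  F-1 → E
  8-E → A (borrow)
  2-0-1 → 1
  4-0 → 4
  D-D → 0
  8-4 → 4
  3-A → 9 (borrow)
  C-2-1 → 9
  C-2 → A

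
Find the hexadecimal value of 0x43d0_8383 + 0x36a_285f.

0x473aabe2

Add column by column in base 16, right to left:
  3+f = 2 carry 1
  8+5+1 = e
  3+8 = b
  8+2 = a
  0+a = a
  d+6 = 3 carry 1
  3+3+1 = 7
  4+0 = 4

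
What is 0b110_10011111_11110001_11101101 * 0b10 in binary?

Multiply each base-2 digit by 2, carrying:
  1×2 = 2 → write 0 carry 1
  0×2+1 = 1 → write 1
  1×2 = 2 → write 0 carry 1
  1×2+1 = 3 → write 1 carry 1
  0×2+1 = 1 → write 1
  1×2 = 2 → write 0 carry 1
  1×2+1 = 3 → write 1 carry 1
  1×2+1 = 3 → write 1 carry 1
  1×2+1 = 3 → write 1 carry 1
  0×2+1 = 1 → write 1
  0×2 = 0 → write 0
  0×2 = 0 → write 0
  1×2 = 2 → write 0 carry 1
  1×2+1 = 3 → write 1 carry 1
  1×2+1 = 3 → write 1 carry 1
  1×2+1 = 3 → write 1 carry 1
  1×2+1 = 3 → write 1 carry 1
  1×2+1 = 3 → write 1 carry 1
  1×2+1 = 3 → write 1 carry 1
  1×2+1 = 3 → write 1 carry 1
  1×2+1 = 3 → write 1 carry 1
  0×2+1 = 1 → write 1
  0×2 = 0 → write 0
  1×2 = 2 → write 0 carry 1
  0×2+1 = 1 → write 1
  1×2 = 2 → write 0 carry 1
  1×2+1 = 3 → write 1 carry 1
  remaining carry: 1

0b1101001111111110001111011010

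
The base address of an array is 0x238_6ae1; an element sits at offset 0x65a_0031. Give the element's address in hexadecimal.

Add column by column in base 16, right to left:
  1+1 = 2
  e+3 = 1 carry 1
  a+0+1 = b
  6+0 = 6
  8+a = 2 carry 1
  3+5+1 = 9
  2+6 = 8

0x8926b12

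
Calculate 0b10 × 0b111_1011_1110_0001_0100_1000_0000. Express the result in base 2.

Multiply each base-2 digit by 2, carrying:
  0×2 = 0 → write 0
  0×2 = 0 → write 0
  0×2 = 0 → write 0
  0×2 = 0 → write 0
  0×2 = 0 → write 0
  0×2 = 0 → write 0
  0×2 = 0 → write 0
  1×2 = 2 → write 0 carry 1
  0×2+1 = 1 → write 1
  0×2 = 0 → write 0
  1×2 = 2 → write 0 carry 1
  0×2+1 = 1 → write 1
  1×2 = 2 → write 0 carry 1
  0×2+1 = 1 → write 1
  0×2 = 0 → write 0
  0×2 = 0 → write 0
  0×2 = 0 → write 0
  1×2 = 2 → write 0 carry 1
  1×2+1 = 3 → write 1 carry 1
  1×2+1 = 3 → write 1 carry 1
  1×2+1 = 3 → write 1 carry 1
  1×2+1 = 3 → write 1 carry 1
  0×2+1 = 1 → write 1
  1×2 = 2 → write 0 carry 1
  1×2+1 = 3 → write 1 carry 1
  1×2+1 = 3 → write 1 carry 1
  1×2+1 = 3 → write 1 carry 1
  remaining carry: 1

0b1111011111000010100100000000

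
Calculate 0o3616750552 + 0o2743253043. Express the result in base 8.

0o6562223615

Add column by column in base 8, right to left:
  2+3 = 5
  5+4 = 1 carry 1
  5+0+1 = 6
  0+3 = 3
  5+5 = 2 carry 1
  7+2+1 = 2 carry 1
  6+3+1 = 2 carry 1
  1+4+1 = 6
  6+7 = 5 carry 1
  3+2+1 = 6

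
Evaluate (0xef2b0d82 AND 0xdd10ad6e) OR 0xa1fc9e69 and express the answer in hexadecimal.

0xedfc9f6b

0xef2b0d82 AND 0xdd10ad6e = 0xcd000d02.
Then OR with 0xa1fc9e69.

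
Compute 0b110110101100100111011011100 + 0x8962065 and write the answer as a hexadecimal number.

0b110110101100100111011011100 = 0x6d64edc in hexadecimal.
Add column by column in base 16, right to left:
  c+5 = 1 carry 1
  d+6+1 = 4 carry 1
  e+0+1 = f
  4+2 = 6
  6+6 = c
  d+9 = 6 carry 1
  6+8+1 = f

0xf6c6f41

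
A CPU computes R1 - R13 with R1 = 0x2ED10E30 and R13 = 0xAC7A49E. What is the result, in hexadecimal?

Subtract column by column in base 16:
  0-E → 2 (borrow)
  3-9-1 → 9 (borrow)
  E-4-1 → 9
  0-A → 6 (borrow)
  1-7-1 → 9 (borrow)
  D-C-1 → 0
  E-A → 4
  2-0 → 2

0x24096992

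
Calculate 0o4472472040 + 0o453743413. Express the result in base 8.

Add column by column in base 8, right to left:
  0+3 = 3
  4+1 = 5
  0+4 = 4
  2+3 = 5
  7+4 = 3 carry 1
  4+7+1 = 4 carry 1
  2+3+1 = 6
  7+5 = 4 carry 1
  4+4+1 = 1 carry 1
  4+0+1 = 5

0o5146435453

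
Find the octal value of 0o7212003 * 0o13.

0o117756041

Multiply each base-8 digit by 11, carrying:
  3×11 = 33 → write 1 carry 4
  0×11+4 = 4 → write 4
  0×11 = 0 → write 0
  2×11 = 22 → write 6 carry 2
  1×11+2 = 13 → write 5 carry 1
  2×11+1 = 23 → write 7 carry 2
  7×11+2 = 79 → write 7 carry 9
  remaining carry: 11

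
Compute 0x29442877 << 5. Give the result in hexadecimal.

0x528850EE0

5 bits is not a whole number of base-16 digits; in binary: 101001010001000010100001110111 << 5 = 10100101000100001010000111011100000.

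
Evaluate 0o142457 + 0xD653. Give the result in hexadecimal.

0x19B82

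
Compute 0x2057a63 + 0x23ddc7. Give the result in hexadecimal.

Add column by column in base 16, right to left:
  3+7 = a
  6+c = 2 carry 1
  a+d+1 = 8 carry 1
  7+d+1 = 5 carry 1
  5+3+1 = 9
  0+2 = 2
  2+0 = 2

0x229582a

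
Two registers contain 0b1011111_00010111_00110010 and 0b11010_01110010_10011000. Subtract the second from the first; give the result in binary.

0b10001001010010010011010

Subtract column by column in base 2:
  0-0 → 0
  1-0 → 1
  0-0 → 0
  0-1 → 1 (borrow)
  1-1-1 → 1 (borrow)
  1-0-1 → 0
  0-0 → 0
  0-1 → 1 (borrow)
  1-0-1 → 0
  1-1 → 0
  1-0 → 1
  0-0 → 0
  1-1 → 0
  0-1 → 1 (borrow)
  0-1-1 → 0 (borrow)
  0-0-1 → 1 (borrow)
  1-0-1 → 0
  1-1 → 0
  1-0 → 1
  1-1 → 0
  1-1 → 0
  0-0 → 0
  1-0 → 1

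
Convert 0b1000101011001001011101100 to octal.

0o105311354

Group the bits in threes: 001 000 101 011 001 001 011 101 100 → 105311354.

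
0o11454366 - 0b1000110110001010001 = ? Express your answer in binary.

0o11454366 = 0b1001100101100011110110 in binary.
Subtract column by column in base 2:
  0-1 → 1 (borrow)
  1-0-1 → 0
  1-0 → 1
  0-0 → 0
  1-1 → 0
  1-0 → 1
  1-1 → 0
  1-0 → 1
  0-0 → 0
  0-0 → 0
  0-1 → 1 (borrow)
  1-1-1 → 1 (borrow)
  1-0-1 → 0
  0-1 → 1 (borrow)
  1-1-1 → 1 (borrow)
  0-0-1 → 1 (borrow)
  0-0-1 → 1 (borrow)
  1-0-1 → 0
  1-1 → 0
  0-0 → 0
  0-0 → 0
  1-0 → 1

0b1000011110110010100101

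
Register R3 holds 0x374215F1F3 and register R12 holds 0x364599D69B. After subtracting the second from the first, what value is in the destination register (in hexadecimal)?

0xFC7C1B58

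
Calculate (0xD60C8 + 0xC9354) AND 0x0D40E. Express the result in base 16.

Add column by column in base 16, right to left:
  8+4 = C
  C+5 = 1 carry 1
  0+3+1 = 4
  6+9 = F
  D+C = 9 carry 1
  final carry 1
Sum = 0x19F41C; now AND with 0x0D40E:
  1&0=0, 9&0=0, F&D=D, 4&4=4, 1&0=0, C&E=C

0xD40C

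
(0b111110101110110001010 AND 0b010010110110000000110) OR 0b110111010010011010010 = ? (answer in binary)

0b110111110110011010010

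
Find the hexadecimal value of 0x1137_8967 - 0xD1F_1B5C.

0x4186E0B

Subtract column by column in base 16:
  7-C → B (borrow)
  6-5-1 → 0
  9-B → E (borrow)
  8-1-1 → 6
  7-F → 8 (borrow)
  3-1-1 → 1
  1-D → 4 (borrow)
  1-0-1 → 0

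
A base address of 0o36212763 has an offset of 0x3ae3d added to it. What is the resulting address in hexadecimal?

0x7cc430

0o36212763 = 0x7915f3 in hexadecimal.
Add column by column in base 16, right to left:
  3+d = 0 carry 1
  f+3+1 = 3 carry 1
  5+e+1 = 4 carry 1
  1+a+1 = c
  9+3 = c
  7+0 = 7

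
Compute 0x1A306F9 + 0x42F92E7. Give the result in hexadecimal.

0x5D299E0

Add column by column in base 16, right to left:
  9+7 = 0 carry 1
  F+E+1 = E carry 1
  6+2+1 = 9
  0+9 = 9
  3+F = 2 carry 1
  A+2+1 = D
  1+4 = 5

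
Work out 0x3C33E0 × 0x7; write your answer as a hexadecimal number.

Multiply each base-16 digit by 7, carrying:
  0×7 = 0 → write 0
  E×7 = 98 → write 2 carry 6
  3×7+6 = 27 → write B carry 1
  3×7+1 = 22 → write 6 carry 1
  C×7+1 = 85 → write 5 carry 5
  3×7+5 = 26 → write A carry 1
  remaining carry: 1

0x1A56B20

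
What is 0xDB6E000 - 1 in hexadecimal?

The trailing 3 digits are 0, so subtracting 1 borrows through: they become F and the next digit up decrements.

0xDB6DFFF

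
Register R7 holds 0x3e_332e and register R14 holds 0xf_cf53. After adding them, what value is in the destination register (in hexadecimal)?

0x4e0281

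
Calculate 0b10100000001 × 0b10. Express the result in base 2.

Multiply each base-2 digit by 2, carrying:
  1×2 = 2 → write 0 carry 1
  0×2+1 = 1 → write 1
  0×2 = 0 → write 0
  0×2 = 0 → write 0
  0×2 = 0 → write 0
  0×2 = 0 → write 0
  0×2 = 0 → write 0
  0×2 = 0 → write 0
  1×2 = 2 → write 0 carry 1
  0×2+1 = 1 → write 1
  1×2 = 2 → write 0 carry 1
  remaining carry: 1

0b101000000010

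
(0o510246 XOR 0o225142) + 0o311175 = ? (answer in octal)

First 0o510246 XOR 0o225142 = 0o735304.
Add column by column in base 8, right to left:
  4+5 = 1 carry 1
  0+7+1 = 0 carry 1
  3+1+1 = 5
  5+1 = 6
  3+1 = 4
  7+3 = 2 carry 1
  final carry 1

0o1246501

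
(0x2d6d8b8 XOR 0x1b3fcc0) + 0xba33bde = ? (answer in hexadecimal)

0xf086056

First 0x2d6d8b8 XOR 0x1b3fcc0 = 0x3652478.
Add column by column in base 16, right to left:
  8+e = 6 carry 1
  7+d+1 = 5 carry 1
  4+b+1 = 0 carry 1
  2+3+1 = 6
  5+3 = 8
  6+a = 0 carry 1
  3+b+1 = f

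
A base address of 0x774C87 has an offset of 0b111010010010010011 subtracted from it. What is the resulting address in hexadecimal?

0b111010010010010011 = 0x3A493 in hexadecimal.
Subtract column by column in base 16:
  7-3 → 4
  8-9 → F (borrow)
  C-4-1 → 7
  4-A → A (borrow)
  7-3-1 → 3
  7-0 → 7

0x73A7F4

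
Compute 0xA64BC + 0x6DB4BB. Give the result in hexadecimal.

0x781977

Add column by column in base 16, right to left:
  C+B = 7 carry 1
  B+B+1 = 7 carry 1
  4+4+1 = 9
  6+B = 1 carry 1
  A+D+1 = 8 carry 1
  0+6+1 = 7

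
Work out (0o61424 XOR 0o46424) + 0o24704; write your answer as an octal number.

0o53704

First 0o61424 XOR 0o46424 = 0o27000.
Add column by column in base 8, right to left:
  0+4 = 4
  0+0 = 0
  0+7 = 7
  7+4 = 3 carry 1
  2+2+1 = 5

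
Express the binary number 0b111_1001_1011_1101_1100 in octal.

0o1715734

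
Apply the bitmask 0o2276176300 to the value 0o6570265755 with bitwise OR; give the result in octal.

0o6776377755

OR each oct digit independently (no carries):
  6|2=6, 5|2=7, 7|7=7, 0|6=6, 2|1=3, 6|7=7, 5|6=7, 7|3=7, 5|0=5, 5|0=5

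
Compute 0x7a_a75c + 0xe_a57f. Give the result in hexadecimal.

Add column by column in base 16, right to left:
  c+f = b carry 1
  5+7+1 = d
  7+5 = c
  a+a = 4 carry 1
  a+e+1 = 9 carry 1
  7+0+1 = 8

0x894cdb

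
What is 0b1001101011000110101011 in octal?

Group the bits in threes: 001 001 101 011 000 110 101 011 → 11530653.

0o11530653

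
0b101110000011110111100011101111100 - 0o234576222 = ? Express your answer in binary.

0b101101110000010001100101011101010

0o234576222 = 0b10011100101111110010010010 in binary.
Subtract column by column in base 2:
  0-0 → 0
  0-1 → 1 (borrow)
  1-0-1 → 0
  1-0 → 1
  1-1 → 0
  1-0 → 1
  1-0 → 1
  0-1 → 1 (borrow)
  1-0-1 → 0
  1-0 → 1
  1-1 → 0
  0-1 → 1 (borrow)
  0-1-1 → 0 (borrow)
  0-1-1 → 0 (borrow)
  1-1-1 → 1 (borrow)
  1-1-1 → 1 (borrow)
  1-0-1 → 0
  1-1 → 0
  0-0 → 0
  1-0 → 1
  1-1 → 0
  1-1 → 0
  1-1 → 0
  0-0 → 0
  0-0 → 0
  0-1 → 1 (borrow)
  0-0-1 → 1 (borrow)
  0-0-1 → 1 (borrow)
  1-0-1 → 0
  1-0 → 1
  1-0 → 1
  0-0 → 0
  1-0 → 1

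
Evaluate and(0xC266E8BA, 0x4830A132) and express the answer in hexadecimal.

AND each hex digit independently (no carries):
  C&4=4, 2&8=0, 6&3=2, 6&0=0, E&A=A, 8&1=0, B&3=3, A&2=2

0x4020A032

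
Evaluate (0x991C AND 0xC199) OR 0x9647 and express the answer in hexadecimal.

0x975F

0x991C AND 0xC199 = 0x8118.
Then OR with 0x9647.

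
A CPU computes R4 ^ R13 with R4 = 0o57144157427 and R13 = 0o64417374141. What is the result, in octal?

0o33553223566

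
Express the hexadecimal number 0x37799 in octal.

0o673631

Expand each hex digit to 4 bits: 3=0011 7=0111 7=0111 9=1001 9=1001.
Group the bits in threes: 110 111 011 110 011 001 → 673631.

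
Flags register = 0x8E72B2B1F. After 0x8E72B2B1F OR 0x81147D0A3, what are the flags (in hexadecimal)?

0x8F76FFBBF

OR each hex digit independently (no carries):
  8|8=8, E|1=F, 7|1=7, 2|4=6, B|7=F, 2|D=F, B|0=B, 1|A=B, F|3=F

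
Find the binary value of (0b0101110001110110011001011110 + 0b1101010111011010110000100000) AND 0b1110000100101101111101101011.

Add column by column in base 2, right to left:
  0+0 = 0
  1+0 = 1
  1+0 = 1
  1+0 = 1
  1+0 = 1
  0+1 = 1
  1+0 = 1
  0+0 = 0
  0+0 = 0
  1+0 = 1
  1+1 = 0 carry 1
  0+1+1 = 0 carry 1
  0+0+1 = 1
  1+1 = 0 carry 1
  1+0+1 = 0 carry 1
  0+1+1 = 0 carry 1
  1+1+1 = 1 carry 1
  1+0+1 = 0 carry 1
  1+1+1 = 1 carry 1
  0+1+1 = 0 carry 1
  0+1+1 = 0 carry 1
  0+0+1 = 1
  1+1 = 0 carry 1
  1+0+1 = 0 carry 1
  1+1+1 = 1 carry 1
  0+0+1 = 1
  1+1 = 0 carry 1
  0+1+1 = 0 carry 1
  final carry 1
Sum = 0b10011001001010001001001111110; now AND with 0b1110000100101101111101101011:
  10011001001010001001001111110
& 01110000100101101111101101011
= 00010000000000001001001101010

0b10000000000001001001101010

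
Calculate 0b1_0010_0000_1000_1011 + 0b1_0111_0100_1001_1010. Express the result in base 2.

Add column by column in base 2, right to left:
  1+0 = 1
  1+1 = 0 carry 1
  0+0+1 = 1
  1+1 = 0 carry 1
  0+1+1 = 0 carry 1
  0+0+1 = 1
  0+0 = 0
  1+1 = 0 carry 1
  0+0+1 = 1
  0+0 = 0
  0+1 = 1
  0+0 = 0
  0+1 = 1
  1+1 = 0 carry 1
  0+1+1 = 0 carry 1
  0+0+1 = 1
  1+1 = 0 carry 1
  final carry 1

0b101001010100100101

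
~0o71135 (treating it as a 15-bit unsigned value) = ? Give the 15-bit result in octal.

0o06642

Each oct digit d becomes 7−d:
  7→0, 1→6, 1→6, 3→4, 5→2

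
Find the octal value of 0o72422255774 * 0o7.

0o631600301744

Multiply each base-8 digit by 7, carrying:
  4×7 = 28 → write 4 carry 3
  7×7+3 = 52 → write 4 carry 6
  7×7+6 = 55 → write 7 carry 6
  5×7+6 = 41 → write 1 carry 5
  5×7+5 = 40 → write 0 carry 5
  2×7+5 = 19 → write 3 carry 2
  2×7+2 = 16 → write 0 carry 2
  2×7+2 = 16 → write 0 carry 2
  4×7+2 = 30 → write 6 carry 3
  2×7+3 = 17 → write 1 carry 2
  7×7+2 = 51 → write 3 carry 6
  remaining carry: 6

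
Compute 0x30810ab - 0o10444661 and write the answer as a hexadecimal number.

0x2e5c6fa

0o10444661 = 0x2249b1 in hexadecimal.
Subtract column by column in base 16:
  b-1 → a
  a-b → f (borrow)
  0-9-1 → 6 (borrow)
  1-4-1 → c (borrow)
  8-2-1 → 5
  0-2 → e (borrow)
  3-0-1 → 2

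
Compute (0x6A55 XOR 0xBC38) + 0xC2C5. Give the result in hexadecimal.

0x19932

First 0x6A55 XOR 0xBC38 = 0xD66D.
Add column by column in base 16, right to left:
  D+5 = 2 carry 1
  6+C+1 = 3 carry 1
  6+2+1 = 9
  D+C = 9 carry 1
  final carry 1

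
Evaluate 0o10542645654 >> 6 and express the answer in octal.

Shifting right by 6 bits = 2 oct digits: drop the last 2.

0o105426456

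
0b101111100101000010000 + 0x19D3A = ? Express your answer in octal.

0o6263512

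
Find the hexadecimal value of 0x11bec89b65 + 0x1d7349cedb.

0x2f32126a40

Add column by column in base 16, right to left:
  5+b = 0 carry 1
  6+d+1 = 4 carry 1
  b+e+1 = a carry 1
  9+c+1 = 6 carry 1
  8+9+1 = 2 carry 1
  c+4+1 = 1 carry 1
  e+3+1 = 2 carry 1
  b+7+1 = 3 carry 1
  1+d+1 = f
  1+1 = 2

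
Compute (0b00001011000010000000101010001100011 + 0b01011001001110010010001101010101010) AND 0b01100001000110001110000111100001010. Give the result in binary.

Add column by column in base 2, right to left:
  1+0 = 1
  1+1 = 0 carry 1
  0+0+1 = 1
  0+1 = 1
  0+0 = 0
  1+1 = 0 carry 1
  1+0+1 = 0 carry 1
  0+1+1 = 0 carry 1
  0+0+1 = 1
  0+1 = 1
  1+0 = 1
  0+1 = 1
  1+1 = 0 carry 1
  0+0+1 = 1
  1+0 = 1
  0+0 = 0
  0+1 = 1
  0+0 = 0
  0+0 = 0
  0+1 = 1
  0+0 = 0
  0+0 = 0
  1+1 = 0 carry 1
  0+1+1 = 0 carry 1
  0+1+1 = 0 carry 1
  0+0+1 = 1
  0+0 = 0
  1+1 = 0 carry 1
  1+0+1 = 0 carry 1
  0+0+1 = 1
  1+1 = 0 carry 1
  0+1+1 = 0 carry 1
  0+0+1 = 1
  0+1 = 1
Sum = 0b1100100010000010010110111100001101; now AND with 0b01100001000110001110000111100001010:
  01100100010000010010110111100001101
& 01100001000110001110000111100001010
= 01100000000000000010000111100001000

0b1100000000000000010000111100001000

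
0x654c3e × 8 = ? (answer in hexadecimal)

0x32a61f0

Multiply each base-16 digit by 8, carrying:
  e×8 = 112 → write 0 carry 7
  3×8+7 = 31 → write f carry 1
  c×8+1 = 97 → write 1 carry 6
  4×8+6 = 38 → write 6 carry 2
  5×8+2 = 42 → write a carry 2
  6×8+2 = 50 → write 2 carry 3
  remaining carry: 3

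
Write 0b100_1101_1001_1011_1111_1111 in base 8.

0o23315777

Group the bits in threes: 010 011 011 001 101 111 111 111 → 23315777.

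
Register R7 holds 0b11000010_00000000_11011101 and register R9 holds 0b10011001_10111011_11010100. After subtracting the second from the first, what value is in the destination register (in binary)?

Subtract column by column in base 2:
  1-0 → 1
  0-0 → 0
  1-1 → 0
  1-0 → 1
  1-1 → 0
  0-0 → 0
  1-1 → 0
  1-1 → 0
  0-1 → 1 (borrow)
  0-1-1 → 0 (borrow)
  0-0-1 → 1 (borrow)
  0-1-1 → 0 (borrow)
  0-1-1 → 0 (borrow)
  0-1-1 → 0 (borrow)
  0-0-1 → 1 (borrow)
  0-1-1 → 0 (borrow)
  0-1-1 → 0 (borrow)
  1-0-1 → 0
  0-0 → 0
  0-1 → 1 (borrow)
  0-1-1 → 0 (borrow)
  0-0-1 → 1 (borrow)
  1-0-1 → 0
  1-1 → 0

0b1010000100010100001001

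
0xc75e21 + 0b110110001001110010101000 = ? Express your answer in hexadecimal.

0x19ffac9

0b110110001001110010101000 = 0xd89ca8 in hexadecimal.
Add column by column in base 16, right to left:
  1+8 = 9
  2+a = c
  e+c = a carry 1
  5+9+1 = f
  7+8 = f
  c+d = 9 carry 1
  final carry 1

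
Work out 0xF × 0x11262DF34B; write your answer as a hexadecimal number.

0x1013CB14165

Multiply each base-16 digit by 15, carrying:
  B×15 = 165 → write 5 carry 10
  4×15+10 = 70 → write 6 carry 4
  3×15+4 = 49 → write 1 carry 3
  F×15+3 = 228 → write 4 carry 14
  D×15+14 = 209 → write 1 carry 13
  2×15+13 = 43 → write B carry 2
  6×15+2 = 92 → write C carry 5
  2×15+5 = 35 → write 3 carry 2
  1×15+2 = 17 → write 1 carry 1
  1×15+1 = 16 → write 0 carry 1
  remaining carry: 1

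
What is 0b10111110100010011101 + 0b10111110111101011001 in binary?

Add column by column in base 2, right to left:
  1+1 = 0 carry 1
  0+0+1 = 1
  1+0 = 1
  1+1 = 0 carry 1
  1+1+1 = 1 carry 1
  0+0+1 = 1
  0+1 = 1
  1+0 = 1
  0+1 = 1
  0+1 = 1
  0+1 = 1
  1+1 = 0 carry 1
  0+0+1 = 1
  1+1 = 0 carry 1
  1+1+1 = 1 carry 1
  1+1+1 = 1 carry 1
  1+1+1 = 1 carry 1
  1+1+1 = 1 carry 1
  0+0+1 = 1
  1+1 = 0 carry 1
  final carry 1

0b101111101011111110110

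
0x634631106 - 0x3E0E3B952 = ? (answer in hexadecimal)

Subtract column by column in base 16:
  6-2 → 4
  0-5 → B (borrow)
  1-9-1 → 7 (borrow)
  1-B-1 → 5 (borrow)
  3-3-1 → F (borrow)
  6-E-1 → 7 (borrow)
  4-0-1 → 3
  3-E → 5 (borrow)
  6-3-1 → 2

0x2537F57B4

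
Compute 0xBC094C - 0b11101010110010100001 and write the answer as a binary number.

0b101011010101110010101011

0xBC094C = 0b101111000000100101001100 in binary.
Subtract column by column in base 2:
  0-1 → 1 (borrow)
  0-0-1 → 1 (borrow)
  1-0-1 → 0
  1-0 → 1
  0-0 → 0
  0-1 → 1 (borrow)
  1-0-1 → 0
  0-1 → 1 (borrow)
  1-0-1 → 0
  0-0 → 0
  0-1 → 1 (borrow)
  1-1-1 → 1 (borrow)
  0-0-1 → 1 (borrow)
  0-1-1 → 0 (borrow)
  0-0-1 → 1 (borrow)
  0-1-1 → 0 (borrow)
  0-0-1 → 1 (borrow)
  0-1-1 → 0 (borrow)
  1-1-1 → 1 (borrow)
  1-1-1 → 1 (borrow)
  1-0-1 → 0
  1-0 → 1
  0-0 → 0
  1-0 → 1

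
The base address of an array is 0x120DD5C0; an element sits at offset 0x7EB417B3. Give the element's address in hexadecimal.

0x90C1ED73

Add column by column in base 16, right to left:
  0+3 = 3
  C+B = 7 carry 1
  5+7+1 = D
  D+1 = E
  D+4 = 1 carry 1
  0+B+1 = C
  2+E = 0 carry 1
  1+7+1 = 9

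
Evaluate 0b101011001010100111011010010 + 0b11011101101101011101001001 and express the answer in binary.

0b1000110111000010011000011011

Add column by column in base 2, right to left:
  0+1 = 1
  1+0 = 1
  0+0 = 0
  0+1 = 1
  1+0 = 1
  0+0 = 0
  1+1 = 0 carry 1
  1+0+1 = 0 carry 1
  0+1+1 = 0 carry 1
  1+1+1 = 1 carry 1
  1+1+1 = 1 carry 1
  1+0+1 = 0 carry 1
  0+1+1 = 0 carry 1
  0+0+1 = 1
  1+1 = 0 carry 1
  0+1+1 = 0 carry 1
  1+0+1 = 0 carry 1
  0+1+1 = 0 carry 1
  1+1+1 = 1 carry 1
  0+0+1 = 1
  0+1 = 1
  1+1 = 0 carry 1
  1+1+1 = 1 carry 1
  0+0+1 = 1
  1+1 = 0 carry 1
  0+1+1 = 0 carry 1
  1+0+1 = 0 carry 1
  final carry 1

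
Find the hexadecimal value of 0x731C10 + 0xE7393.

0x818FA3

Add column by column in base 16, right to left:
  0+3 = 3
  1+9 = A
  C+3 = F
  1+7 = 8
  3+E = 1 carry 1
  7+0+1 = 8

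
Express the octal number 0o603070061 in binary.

Each octal digit is 3 bits: 6=110 0=000 3=011 0=000 7=111 0=000 0=000 6=110 1=001.

0b110000011000111000000110001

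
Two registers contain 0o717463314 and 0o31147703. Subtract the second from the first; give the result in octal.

Subtract column by column in base 8:
  4-3 → 1
  1-0 → 1
  3-7 → 4 (borrow)
  3-7-1 → 3 (borrow)
  6-4-1 → 1
  4-1 → 3
  7-1 → 6
  1-3 → 6 (borrow)
  7-0-1 → 6

0o666313411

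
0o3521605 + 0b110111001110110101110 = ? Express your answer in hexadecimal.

0x2a4133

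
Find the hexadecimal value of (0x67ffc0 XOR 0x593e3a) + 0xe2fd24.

First 0x67ffc0 XOR 0x593e3a = 0x3ec1fa.
Add column by column in base 16, right to left:
  a+4 = e
  f+2 = 1 carry 1
  1+d+1 = f
  c+f = b carry 1
  e+2+1 = 1 carry 1
  3+e+1 = 2 carry 1
  final carry 1

0x121bf1e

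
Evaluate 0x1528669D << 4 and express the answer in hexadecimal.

0x1528669D0

Shifting left by 4 bits = 1 hex digit: append 1 zero.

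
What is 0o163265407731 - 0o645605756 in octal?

Subtract column by column in base 8:
  1-6 → 3 (borrow)
  3-5-1 → 5 (borrow)
  7-7-1 → 7 (borrow)
  7-5-1 → 1
  0-0 → 0
  4-6 → 6 (borrow)
  5-5-1 → 7 (borrow)
  6-4-1 → 1
  2-6 → 4 (borrow)
  3-0-1 → 2
  6-0 → 6
  1-0 → 1

0o162417601753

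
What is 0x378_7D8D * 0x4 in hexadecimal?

Multiply each base-16 digit by 4, carrying:
  D×4 = 52 → write 4 carry 3
  8×4+3 = 35 → write 3 carry 2
  D×4+2 = 54 → write 6 carry 3
  7×4+3 = 31 → write F carry 1
  8×4+1 = 33 → write 1 carry 2
  7×4+2 = 30 → write E carry 1
  3×4+1 = 13 → write D

0xDE1F634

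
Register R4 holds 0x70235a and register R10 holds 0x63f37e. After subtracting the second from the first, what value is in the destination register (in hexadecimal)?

Subtract column by column in base 16:
  a-e → c (borrow)
  5-7-1 → d (borrow)
  3-3-1 → f (borrow)
  2-f-1 → 2 (borrow)
  0-3-1 → c (borrow)
  7-6-1 → 0

0xc2fdc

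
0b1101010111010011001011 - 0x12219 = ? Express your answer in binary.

0b1101000101001010110010

0x12219 = 0b10010001000011001 in binary.
Subtract column by column in base 2:
  1-1 → 0
  1-0 → 1
  0-0 → 0
  1-1 → 0
  0-1 → 1 (borrow)
  0-0-1 → 1 (borrow)
  1-0-1 → 0
  1-0 → 1
  0-0 → 0
  0-1 → 1 (borrow)
  1-0-1 → 0
  0-0 → 0
  1-0 → 1
  1-1 → 0
  1-0 → 1
  0-0 → 0
  1-1 → 0
  0-0 → 0
  1-0 → 1
  0-0 → 0
  1-0 → 1
  1-0 → 1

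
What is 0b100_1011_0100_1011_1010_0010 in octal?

Group the bits in threes: 010 010 110 100 101 110 100 010 → 22645642.

0o22645642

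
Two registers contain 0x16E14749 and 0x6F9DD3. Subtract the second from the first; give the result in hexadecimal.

Subtract column by column in base 16:
  9-3 → 6
  4-D → 7 (borrow)
  7-D-1 → 9 (borrow)
  4-9-1 → A (borrow)
  1-F-1 → 1 (borrow)
  E-6-1 → 7
  6-0 → 6
  1-0 → 1

0x1671A976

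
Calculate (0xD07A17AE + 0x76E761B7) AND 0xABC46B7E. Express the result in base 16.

Add column by column in base 16, right to left:
  E+7 = 5 carry 1
  A+B+1 = 6 carry 1
  7+1+1 = 9
  1+6 = 7
  A+7 = 1 carry 1
  7+E+1 = 6 carry 1
  0+6+1 = 7
  D+7 = 4 carry 1
  final carry 1
Sum = 0x147617965; now AND with 0xABC46B7E:
  1&0=0, 4&A=0, 7&B=3, 6&C=4, 1&4=0, 7&6=6, 9&B=9, 6&7=6, 5&E=4

0x3406964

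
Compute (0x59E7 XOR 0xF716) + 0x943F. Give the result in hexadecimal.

0x14330

First 0x59E7 XOR 0xF716 = 0xAEF1.
Add column by column in base 16, right to left:
  1+F = 0 carry 1
  F+3+1 = 3 carry 1
  E+4+1 = 3 carry 1
  A+9+1 = 4 carry 1
  final carry 1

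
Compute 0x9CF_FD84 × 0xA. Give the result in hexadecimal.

Multiply each base-16 digit by 10, carrying:
  4×10 = 40 → write 8 carry 2
  8×10+2 = 82 → write 2 carry 5
  D×10+5 = 135 → write 7 carry 8
  F×10+8 = 158 → write E carry 9
  F×10+9 = 159 → write F carry 9
  C×10+9 = 129 → write 1 carry 8
  9×10+8 = 98 → write 2 carry 6
  remaining carry: 6

0x621FE728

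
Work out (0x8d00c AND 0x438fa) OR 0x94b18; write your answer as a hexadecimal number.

0x8d00c AND 0x438fa = 0x01008.
Then OR with 0x94b18.

0x95b18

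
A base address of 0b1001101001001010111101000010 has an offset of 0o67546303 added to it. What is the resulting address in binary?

0b1010100000110111110000000101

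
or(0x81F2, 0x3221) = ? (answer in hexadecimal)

0xB3F3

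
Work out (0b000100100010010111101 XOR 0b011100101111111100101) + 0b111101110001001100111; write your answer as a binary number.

0b1010101111110110111111

First 0b000100100010010111101 XOR 0b011100101111111100101 = 0b011000001101101011000.
Add column by column in base 2, right to left:
  0+1 = 1
  0+1 = 1
  0+1 = 1
  1+0 = 1
  1+0 = 1
  0+1 = 1
  1+1 = 0 carry 1
  0+0+1 = 1
  1+0 = 1
  1+1 = 0 carry 1
  0+0+1 = 1
  1+0 = 1
  1+0 = 1
  0+1 = 1
  0+1 = 1
  0+1 = 1
  0+0 = 0
  0+1 = 1
  1+1 = 0 carry 1
  1+1+1 = 1 carry 1
  0+1+1 = 0 carry 1
  final carry 1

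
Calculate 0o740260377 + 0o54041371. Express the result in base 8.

0o1014321770

Add column by column in base 8, right to left:
  7+1 = 0 carry 1
  7+7+1 = 7 carry 1
  3+3+1 = 7
  0+1 = 1
  6+4 = 2 carry 1
  2+0+1 = 3
  0+4 = 4
  4+5 = 1 carry 1
  7+0+1 = 0 carry 1
  final carry 1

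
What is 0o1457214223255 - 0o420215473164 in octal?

Subtract column by column in base 8:
  5-4 → 1
  5-6 → 7 (borrow)
  2-1-1 → 0
  3-3 → 0
  2-7 → 3 (borrow)
  2-4-1 → 5 (borrow)
  4-5-1 → 6 (borrow)
  1-1-1 → 7 (borrow)
  2-2-1 → 7 (borrow)
  7-0-1 → 6
  5-2 → 3
  4-4 → 0
  1-0 → 1

0o1036776530071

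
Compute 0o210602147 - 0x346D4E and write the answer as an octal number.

0o173513431

0x346D4E = 0o15066516 in octal.
Subtract column by column in base 8:
  7-6 → 1
  4-1 → 3
  1-5 → 4 (borrow)
  2-6-1 → 3 (borrow)
  0-6-1 → 1 (borrow)
  6-0-1 → 5
  0-5 → 3 (borrow)
  1-1-1 → 7 (borrow)
  2-0-1 → 1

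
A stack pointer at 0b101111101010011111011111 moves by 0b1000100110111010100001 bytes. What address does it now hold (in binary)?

0b111000010001011010000000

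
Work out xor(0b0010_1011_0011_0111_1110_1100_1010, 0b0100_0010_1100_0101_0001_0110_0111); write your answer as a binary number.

0b0110100111110010111110101101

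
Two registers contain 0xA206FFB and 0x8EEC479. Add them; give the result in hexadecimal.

Add column by column in base 16, right to left:
  B+9 = 4 carry 1
  F+7+1 = 7 carry 1
  F+4+1 = 4 carry 1
  6+C+1 = 3 carry 1
  0+E+1 = F
  2+E = 0 carry 1
  A+8+1 = 3 carry 1
  final carry 1

0x130F3474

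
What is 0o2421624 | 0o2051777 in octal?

OR each oct digit independently (no carries):
  2|2=2, 4|0=4, 2|5=7, 1|1=1, 6|7=7, 2|7=7, 4|7=7

0o2471777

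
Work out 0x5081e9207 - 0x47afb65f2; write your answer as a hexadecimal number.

0x8d232c15

Subtract column by column in base 16:
  7-2 → 5
  0-f → 1 (borrow)
  2-5-1 → c (borrow)
  9-6-1 → 2
  e-b → 3
  1-f → 2 (borrow)
  8-a-1 → d (borrow)
  0-7-1 → 8 (borrow)
  5-4-1 → 0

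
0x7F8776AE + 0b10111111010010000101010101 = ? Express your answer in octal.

0x7F8776AE = 0o17741673256 in octal.
0b10111111010010000101010101 = 0o277220525 in octal.
Add column by column in base 8, right to left:
  6+5 = 3 carry 1
  5+2+1 = 0 carry 1
  2+5+1 = 0 carry 1
  3+0+1 = 4
  7+2 = 1 carry 1
  6+2+1 = 1 carry 1
  1+7+1 = 1 carry 1
  4+7+1 = 4 carry 1
  7+2+1 = 2 carry 1
  7+0+1 = 0 carry 1
  1+0+1 = 2

0o20241114003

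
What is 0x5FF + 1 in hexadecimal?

The trailing 2 digits are F (max in base 16), so adding 1 cascades: they roll to 0 and the next digit up increments.

0x600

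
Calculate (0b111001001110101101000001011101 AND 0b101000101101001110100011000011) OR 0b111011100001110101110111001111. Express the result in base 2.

0b111011101101111101110111001111

0b111001001110101101000001011101 AND 0b101000101101001110100011000011 = 0b101000001100001100000001000001.
Then OR with 0b111011100001110101110111001111.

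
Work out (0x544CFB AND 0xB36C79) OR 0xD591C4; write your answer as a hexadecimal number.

0xD5DDFD

0x544CFB AND 0xB36C79 = 0x104C79.
Then OR with 0xD591C4.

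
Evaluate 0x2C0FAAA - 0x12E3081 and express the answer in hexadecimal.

0x192CA29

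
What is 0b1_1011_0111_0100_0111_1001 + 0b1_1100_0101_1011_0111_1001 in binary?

Add column by column in base 2, right to left:
  1+1 = 0 carry 1
  0+0+1 = 1
  0+0 = 0
  1+1 = 0 carry 1
  1+1+1 = 1 carry 1
  1+1+1 = 1 carry 1
  1+1+1 = 1 carry 1
  0+0+1 = 1
  0+1 = 1
  0+1 = 1
  1+0 = 1
  0+1 = 1
  1+1 = 0 carry 1
  1+0+1 = 0 carry 1
  1+1+1 = 1 carry 1
  0+0+1 = 1
  1+0 = 1
  1+0 = 1
  0+1 = 1
  1+1 = 0 carry 1
  1+1+1 = 1 carry 1
  final carry 1

0b1101111100111111110010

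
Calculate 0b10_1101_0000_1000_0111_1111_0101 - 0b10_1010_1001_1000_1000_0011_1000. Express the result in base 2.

0b1001101111111110111101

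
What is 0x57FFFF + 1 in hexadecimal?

0x580000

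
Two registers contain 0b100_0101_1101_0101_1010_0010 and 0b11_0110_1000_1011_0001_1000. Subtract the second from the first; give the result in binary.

0b11110100101010001010

Subtract column by column in base 2:
  0-0 → 0
  1-0 → 1
  0-0 → 0
  0-1 → 1 (borrow)
  0-1-1 → 0 (borrow)
  1-0-1 → 0
  0-0 → 0
  1-0 → 1
  1-1 → 0
  0-1 → 1 (borrow)
  1-0-1 → 0
  0-1 → 1 (borrow)
  1-0-1 → 0
  0-0 → 0
  1-0 → 1
  1-1 → 0
  1-0 → 1
  0-1 → 1 (borrow)
  1-1-1 → 1 (borrow)
  0-0-1 → 1 (borrow)
  0-1-1 → 0 (borrow)
  0-1-1 → 0 (borrow)
  1-0-1 → 0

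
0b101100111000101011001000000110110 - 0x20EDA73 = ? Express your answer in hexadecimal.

0x16506B5C3

0b101100111000101011001000000110110 = 0x167159036 in hexadecimal.
Subtract column by column in base 16:
  6-3 → 3
  3-7 → C (borrow)
  0-A-1 → 5 (borrow)
  9-D-1 → B (borrow)
  5-E-1 → 6 (borrow)
  1-0-1 → 0
  7-2 → 5
  6-0 → 6
  1-0 → 1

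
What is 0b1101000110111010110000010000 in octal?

0o1506726020

Group the bits in threes: 001 101 000 110 111 010 110 000 010 000 → 1506726020.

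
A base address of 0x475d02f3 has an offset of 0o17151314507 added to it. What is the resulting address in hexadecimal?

0xc1029c3a

0o17151314507 = 0x79a59947 in hexadecimal.
Add column by column in base 16, right to left:
  3+7 = a
  f+4 = 3 carry 1
  2+9+1 = c
  0+9 = 9
  d+5 = 2 carry 1
  5+a+1 = 0 carry 1
  7+9+1 = 1 carry 1
  4+7+1 = c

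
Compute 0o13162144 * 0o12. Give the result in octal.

0o160165750

Multiply each base-8 digit by 10, carrying:
  4×10 = 40 → write 0 carry 5
  4×10+5 = 45 → write 5 carry 5
  1×10+5 = 15 → write 7 carry 1
  2×10+1 = 21 → write 5 carry 2
  6×10+2 = 62 → write 6 carry 7
  1×10+7 = 17 → write 1 carry 2
  3×10+2 = 32 → write 0 carry 4
  1×10+4 = 14 → write 6 carry 1
  remaining carry: 1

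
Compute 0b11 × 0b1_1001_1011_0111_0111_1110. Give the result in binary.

Multiply each base-2 digit by 3, carrying:
  0×3 = 0 → write 0
  1×3 = 3 → write 1 carry 1
  1×3+1 = 4 → write 0 carry 2
  1×3+2 = 5 → write 1 carry 2
  1×3+2 = 5 → write 1 carry 2
  1×3+2 = 5 → write 1 carry 2
  1×3+2 = 5 → write 1 carry 2
  0×3+2 = 2 → write 0 carry 1
  1×3+1 = 4 → write 0 carry 2
  1×3+2 = 5 → write 1 carry 2
  1×3+2 = 5 → write 1 carry 2
  0×3+2 = 2 → write 0 carry 1
  1×3+1 = 4 → write 0 carry 2
  1×3+2 = 5 → write 1 carry 2
  0×3+2 = 2 → write 0 carry 1
  1×3+1 = 4 → write 0 carry 2
  1×3+2 = 5 → write 1 carry 2
  0×3+2 = 2 → write 0 carry 1
  0×3+1 = 1 → write 1
  1×3 = 3 → write 1 carry 1
  1×3+1 = 4 → write 0 carry 2
  remaining carry: 10

0b10011010010011001111010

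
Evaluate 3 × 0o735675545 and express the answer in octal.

0o2631471057

Multiply each base-8 digit by 3, carrying:
  5×3 = 15 → write 7 carry 1
  4×3+1 = 13 → write 5 carry 1
  5×3+1 = 16 → write 0 carry 2
  5×3+2 = 17 → write 1 carry 2
  7×3+2 = 23 → write 7 carry 2
  6×3+2 = 20 → write 4 carry 2
  5×3+2 = 17 → write 1 carry 2
  3×3+2 = 11 → write 3 carry 1
  7×3+1 = 22 → write 6 carry 2
  remaining carry: 2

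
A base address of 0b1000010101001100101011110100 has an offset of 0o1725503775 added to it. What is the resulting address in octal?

0o2752651361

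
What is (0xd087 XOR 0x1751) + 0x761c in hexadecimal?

0x13df2

First 0xd087 XOR 0x1751 = 0xc7d6.
Add column by column in base 16, right to left:
  6+c = 2 carry 1
  d+1+1 = f
  7+6 = d
  c+7 = 3 carry 1
  final carry 1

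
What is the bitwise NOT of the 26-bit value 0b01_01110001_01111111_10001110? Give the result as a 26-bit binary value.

0b10100011101000000001110001

Invert each bit: 01011100010111111110001110 → 10100011101000000001110001.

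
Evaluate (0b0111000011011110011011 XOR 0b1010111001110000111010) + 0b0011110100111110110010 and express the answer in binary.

0b10001101111101101010011

First 0b0111000011011110011011 XOR 0b1010111001110000111010 = 0b1101111010101110100001.
Add column by column in base 2, right to left:
  1+0 = 1
  0+1 = 1
  0+0 = 0
  0+0 = 0
  0+1 = 1
  1+1 = 0 carry 1
  0+0+1 = 1
  1+1 = 0 carry 1
  1+1+1 = 1 carry 1
  1+1+1 = 1 carry 1
  0+1+1 = 0 carry 1
  1+1+1 = 1 carry 1
  0+0+1 = 1
  1+0 = 1
  0+1 = 1
  1+0 = 1
  1+1 = 0 carry 1
  1+1+1 = 1 carry 1
  1+1+1 = 1 carry 1
  0+1+1 = 0 carry 1
  1+0+1 = 0 carry 1
  1+0+1 = 0 carry 1
  final carry 1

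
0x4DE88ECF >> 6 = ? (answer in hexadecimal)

0x137A23B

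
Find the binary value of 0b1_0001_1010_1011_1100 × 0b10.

0b100011010101111000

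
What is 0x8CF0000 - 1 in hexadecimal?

The trailing 4 digits are 0, so subtracting 1 borrows through: they become F and the next digit up decrements.

0x8CEFFFF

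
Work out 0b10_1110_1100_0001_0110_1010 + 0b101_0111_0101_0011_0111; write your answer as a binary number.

Add column by column in base 2, right to left:
  0+1 = 1
  1+1 = 0 carry 1
  0+1+1 = 0 carry 1
  1+0+1 = 0 carry 1
  0+1+1 = 0 carry 1
  1+1+1 = 1 carry 1
  1+0+1 = 0 carry 1
  0+0+1 = 1
  1+1 = 0 carry 1
  0+0+1 = 1
  0+1 = 1
  0+0 = 0
  0+1 = 1
  0+1 = 1
  1+1 = 0 carry 1
  1+0+1 = 0 carry 1
  0+1+1 = 0 carry 1
  1+0+1 = 0 carry 1
  1+1+1 = 1 carry 1
  1+0+1 = 0 carry 1
  0+0+1 = 1
  1+0 = 1

0b1101000011011010100001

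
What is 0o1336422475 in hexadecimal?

Each octal digit is 3 bits: 1=001 3=011 3=011 6=110 4=100 2=010 2=010 4=100 7=111 5=101.
Group the bits into nibbles: 1011 0111 1010 0010 0101 0011 1101 → B7A253D.

0xB7A253D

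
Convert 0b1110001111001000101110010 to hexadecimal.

0x1c79172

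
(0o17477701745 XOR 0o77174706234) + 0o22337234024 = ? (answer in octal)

0o103042243615

First 0o17477701745 XOR 0o77174706234 = 0o60503007571.
Add column by column in base 8, right to left:
  1+4 = 5
  7+2 = 1 carry 1
  5+0+1 = 6
  7+4 = 3 carry 1
  0+3+1 = 4
  0+2 = 2
  3+7 = 2 carry 1
  0+3+1 = 4
  5+3 = 0 carry 1
  0+2+1 = 3
  6+2 = 0 carry 1
  final carry 1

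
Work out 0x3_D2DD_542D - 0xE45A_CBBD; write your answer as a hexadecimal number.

Subtract column by column in base 16:
  D-D → 0
  2-B → 7 (borrow)
  4-B-1 → 8 (borrow)
  5-C-1 → 8 (borrow)
  D-A-1 → 2
  D-5 → 8
  2-4 → E (borrow)
  D-E-1 → E (borrow)
  3-0-1 → 2

0x2EE828870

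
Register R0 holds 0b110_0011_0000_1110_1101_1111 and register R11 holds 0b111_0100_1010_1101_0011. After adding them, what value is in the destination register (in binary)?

Add column by column in base 2, right to left:
  1+1 = 0 carry 1
  1+1+1 = 1 carry 1
  1+0+1 = 0 carry 1
  1+0+1 = 0 carry 1
  1+1+1 = 1 carry 1
  0+0+1 = 1
  1+1 = 0 carry 1
  1+1+1 = 1 carry 1
  0+0+1 = 1
  1+1 = 0 carry 1
  1+0+1 = 0 carry 1
  1+1+1 = 1 carry 1
  0+0+1 = 1
  0+0 = 0
  0+1 = 1
  0+0 = 0
  1+1 = 0 carry 1
  1+1+1 = 1 carry 1
  0+1+1 = 0 carry 1
  0+0+1 = 1
  0+0 = 0
  1+0 = 1
  1+0 = 1

0b11010100101100110110010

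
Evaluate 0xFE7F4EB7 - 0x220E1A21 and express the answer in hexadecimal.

0xDC713496

Subtract column by column in base 16:
  7-1 → 6
  B-2 → 9
  E-A → 4
  4-1 → 3
  F-E → 1
  7-0 → 7
  E-2 → C
  F-2 → D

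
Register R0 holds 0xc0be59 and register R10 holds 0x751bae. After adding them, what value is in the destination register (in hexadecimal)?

Add column by column in base 16, right to left:
  9+e = 7 carry 1
  5+a+1 = 0 carry 1
  e+b+1 = a carry 1
  b+1+1 = d
  0+5 = 5
  c+7 = 3 carry 1
  final carry 1

0x135da07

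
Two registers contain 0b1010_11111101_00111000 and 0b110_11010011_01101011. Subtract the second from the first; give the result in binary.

Subtract column by column in base 2:
  0-1 → 1 (borrow)
  0-1-1 → 0 (borrow)
  0-0-1 → 1 (borrow)
  1-1-1 → 1 (borrow)
  1-0-1 → 0
  1-1 → 0
  0-1 → 1 (borrow)
  0-0-1 → 1 (borrow)
  1-1-1 → 1 (borrow)
  0-1-1 → 0 (borrow)
  1-0-1 → 0
  1-0 → 1
  1-1 → 0
  1-0 → 1
  1-1 → 0
  1-1 → 0
  0-0 → 0
  1-1 → 0
  0-1 → 1 (borrow)
  1-0-1 → 0

0b1000010100111001101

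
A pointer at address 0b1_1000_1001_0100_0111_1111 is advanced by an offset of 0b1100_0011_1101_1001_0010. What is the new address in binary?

0b1001001101001000010001

Add column by column in base 2, right to left:
  1+0 = 1
  1+1 = 0 carry 1
  1+0+1 = 0 carry 1
  1+0+1 = 0 carry 1
  1+1+1 = 1 carry 1
  1+0+1 = 0 carry 1
  1+0+1 = 0 carry 1
  0+1+1 = 0 carry 1
  0+1+1 = 0 carry 1
  0+0+1 = 1
  1+1 = 0 carry 1
  0+1+1 = 0 carry 1
  1+1+1 = 1 carry 1
  0+1+1 = 0 carry 1
  0+0+1 = 1
  1+0 = 1
  0+0 = 0
  0+0 = 0
  0+1 = 1
  1+1 = 0 carry 1
  1+0+1 = 0 carry 1
  final carry 1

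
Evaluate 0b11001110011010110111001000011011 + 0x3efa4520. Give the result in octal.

0b11001110011010110111001000011011 = 0o31632671033 in octal.
0x3efa4520 = 0o7676442440 in octal.
Add column by column in base 8, right to left:
  3+0 = 3
  3+4 = 7
  0+4 = 4
  1+2 = 3
  7+4 = 3 carry 1
  6+4+1 = 3 carry 1
  2+6+1 = 1 carry 1
  3+7+1 = 3 carry 1
  6+6+1 = 5 carry 1
  1+7+1 = 1 carry 1
  3+0+1 = 4

0o41531333473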